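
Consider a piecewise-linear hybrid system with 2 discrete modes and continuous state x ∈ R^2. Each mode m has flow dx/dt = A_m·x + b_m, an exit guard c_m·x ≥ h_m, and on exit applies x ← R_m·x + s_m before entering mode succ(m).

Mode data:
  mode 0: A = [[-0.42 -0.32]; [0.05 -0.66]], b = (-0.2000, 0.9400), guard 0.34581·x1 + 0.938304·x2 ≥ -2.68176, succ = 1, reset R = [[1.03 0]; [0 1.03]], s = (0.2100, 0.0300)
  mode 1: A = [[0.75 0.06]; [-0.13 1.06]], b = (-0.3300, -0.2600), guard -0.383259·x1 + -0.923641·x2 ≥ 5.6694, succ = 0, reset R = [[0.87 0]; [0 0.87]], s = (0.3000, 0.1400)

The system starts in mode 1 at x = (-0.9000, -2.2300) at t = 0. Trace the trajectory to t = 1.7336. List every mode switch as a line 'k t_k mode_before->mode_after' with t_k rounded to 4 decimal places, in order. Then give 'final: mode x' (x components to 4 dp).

Mode 1: guard c·x = 5.6694 hit at Δt = 0.7859 (t = 0.7859), x⁻ = (-2.1937, -5.2278) → reset → x⁺ = (-1.6085, -4.4082), jump to mode 0
Mode 0: guard c·x = -2.6818 hit at Δt = 0.5863 (t = 1.3722), x⁻ = (-0.7974, -2.5642) → reset → x⁺ = (-0.6113, -2.6111), jump to mode 1
Mode 1: flow for 0.3614 to horizon, guard not reached → x = (-1.0180, -3.8993)

1 0.7859 1->0
2 1.3722 0->1
final: 1 -1.0180 -3.8993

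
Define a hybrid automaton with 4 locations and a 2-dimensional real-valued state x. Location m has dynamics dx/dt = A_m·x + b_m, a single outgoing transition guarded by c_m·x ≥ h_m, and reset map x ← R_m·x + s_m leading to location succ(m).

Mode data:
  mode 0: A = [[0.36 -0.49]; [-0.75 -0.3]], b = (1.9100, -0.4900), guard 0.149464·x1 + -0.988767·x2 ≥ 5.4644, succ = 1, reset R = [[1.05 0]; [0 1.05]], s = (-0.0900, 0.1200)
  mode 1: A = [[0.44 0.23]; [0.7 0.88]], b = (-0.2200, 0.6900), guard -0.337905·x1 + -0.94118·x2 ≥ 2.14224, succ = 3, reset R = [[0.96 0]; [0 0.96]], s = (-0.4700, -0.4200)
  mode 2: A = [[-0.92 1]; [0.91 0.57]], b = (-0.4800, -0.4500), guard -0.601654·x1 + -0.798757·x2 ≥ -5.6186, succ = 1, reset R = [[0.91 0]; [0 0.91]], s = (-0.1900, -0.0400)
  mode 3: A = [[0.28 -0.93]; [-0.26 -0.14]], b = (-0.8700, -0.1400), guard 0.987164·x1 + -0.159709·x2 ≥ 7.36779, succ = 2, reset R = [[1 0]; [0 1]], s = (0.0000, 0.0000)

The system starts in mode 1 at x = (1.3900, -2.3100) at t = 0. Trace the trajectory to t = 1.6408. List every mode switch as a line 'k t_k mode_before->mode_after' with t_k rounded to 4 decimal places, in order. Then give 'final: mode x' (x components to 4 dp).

Mode 1: guard c·x = 2.1422 hit at Δt = 0.7183 (t = 0.7183), x⁻ = (1.2395, -2.7211) → reset → x⁺ = (0.7199, -3.0323), jump to mode 3
Mode 3: flow for 0.9225 to horizon, guard not reached → x = (3.0196, -3.1986)

1 0.7183 1->3
final: 3 3.0196 -3.1986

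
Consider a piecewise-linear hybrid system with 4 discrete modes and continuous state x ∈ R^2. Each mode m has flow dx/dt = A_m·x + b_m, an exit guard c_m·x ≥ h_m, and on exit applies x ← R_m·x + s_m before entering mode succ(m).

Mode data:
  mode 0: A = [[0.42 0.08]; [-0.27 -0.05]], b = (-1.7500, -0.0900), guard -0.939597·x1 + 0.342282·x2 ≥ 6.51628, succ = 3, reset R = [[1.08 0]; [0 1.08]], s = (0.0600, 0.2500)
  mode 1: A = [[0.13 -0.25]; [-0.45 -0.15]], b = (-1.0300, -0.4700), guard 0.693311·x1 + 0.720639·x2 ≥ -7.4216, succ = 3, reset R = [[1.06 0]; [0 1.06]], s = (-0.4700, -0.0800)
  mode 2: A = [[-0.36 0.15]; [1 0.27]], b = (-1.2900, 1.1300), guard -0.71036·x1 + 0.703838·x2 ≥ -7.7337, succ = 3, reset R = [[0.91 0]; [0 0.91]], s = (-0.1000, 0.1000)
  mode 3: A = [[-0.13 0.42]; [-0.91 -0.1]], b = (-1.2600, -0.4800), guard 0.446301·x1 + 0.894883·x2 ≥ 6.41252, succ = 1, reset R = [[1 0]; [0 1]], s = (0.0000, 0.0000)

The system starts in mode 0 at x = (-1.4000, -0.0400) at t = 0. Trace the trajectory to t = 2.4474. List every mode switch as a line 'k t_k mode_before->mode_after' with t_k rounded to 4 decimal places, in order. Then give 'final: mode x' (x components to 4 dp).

Mode 0: guard c·x = 6.5163 hit at Δt = 1.5538 (t = 1.5538), x⁻ = (-6.4536, 1.3219) → reset → x⁺ = (-6.9099, 1.6777), jump to mode 3
Mode 3: flow for 0.8936 to horizon, guard not reached → x = (-5.7733, 6.1511)

1 1.5538 0->3
final: 3 -5.7733 6.1511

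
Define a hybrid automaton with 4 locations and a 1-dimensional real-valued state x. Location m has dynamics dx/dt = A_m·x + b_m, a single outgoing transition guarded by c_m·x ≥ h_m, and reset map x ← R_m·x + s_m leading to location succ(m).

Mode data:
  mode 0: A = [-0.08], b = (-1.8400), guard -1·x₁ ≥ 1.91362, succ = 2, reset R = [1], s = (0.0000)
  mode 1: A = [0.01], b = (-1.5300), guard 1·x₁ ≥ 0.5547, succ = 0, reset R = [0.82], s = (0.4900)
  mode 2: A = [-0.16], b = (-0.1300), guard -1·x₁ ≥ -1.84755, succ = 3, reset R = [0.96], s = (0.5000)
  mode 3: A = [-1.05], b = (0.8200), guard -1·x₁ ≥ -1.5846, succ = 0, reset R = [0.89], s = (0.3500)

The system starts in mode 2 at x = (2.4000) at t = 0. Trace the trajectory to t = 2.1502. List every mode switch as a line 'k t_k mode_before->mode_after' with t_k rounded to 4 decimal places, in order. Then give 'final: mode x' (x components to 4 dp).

Mode 2: guard c·x = -1.8476 hit at Δt = 1.1794 (t = 1.1794), x⁻ = (1.8476) → reset → x⁺ = (2.2736), jump to mode 3
Mode 3: guard c·x = -1.5846 hit at Δt = 0.5897 (t = 1.7691), x⁻ = (1.5846) → reset → x⁺ = (1.7603), jump to mode 0
Mode 0: flow for 0.3811 to horizon, guard not reached → x = (1.0168)

1 1.1794 2->3
2 1.7691 3->0
final: 0 1.0168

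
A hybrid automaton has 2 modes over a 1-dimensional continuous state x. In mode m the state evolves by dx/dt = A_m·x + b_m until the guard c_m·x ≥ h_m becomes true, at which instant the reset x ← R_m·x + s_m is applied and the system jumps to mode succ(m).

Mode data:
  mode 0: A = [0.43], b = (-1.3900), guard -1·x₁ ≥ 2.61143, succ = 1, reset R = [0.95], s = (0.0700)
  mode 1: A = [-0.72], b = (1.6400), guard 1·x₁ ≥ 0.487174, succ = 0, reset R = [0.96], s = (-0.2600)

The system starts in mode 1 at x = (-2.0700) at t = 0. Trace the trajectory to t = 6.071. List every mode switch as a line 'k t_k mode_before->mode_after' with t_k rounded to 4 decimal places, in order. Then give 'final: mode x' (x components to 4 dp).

Mode 1: guard c·x = 0.4872 hit at Δt = 1.2321 (t = 1.2321), x⁻ = (0.4872) → reset → x⁺ = (0.2077), jump to mode 0
Mode 0: guard c·x = 2.6114 hit at Δt = 1.5315 (t = 2.7636), x⁻ = (-2.6114) → reset → x⁺ = (-2.4109), jump to mode 1
Mode 1: guard c·x = 0.4872 hit at Δt = 1.3369 (t = 4.1005), x⁻ = (0.4872) → reset → x⁺ = (0.2077), jump to mode 0
Mode 0: guard c·x = 2.6114 hit at Δt = 1.5315 (t = 5.6320), x⁻ = (-2.6114) → reset → x⁺ = (-2.4109), jump to mode 1
Mode 1: flow for 0.4390 to horizon, guard not reached → x = (-1.1403)

1 1.2321 1->0
2 2.7636 0->1
3 4.1005 1->0
4 5.6320 0->1
final: 1 -1.1403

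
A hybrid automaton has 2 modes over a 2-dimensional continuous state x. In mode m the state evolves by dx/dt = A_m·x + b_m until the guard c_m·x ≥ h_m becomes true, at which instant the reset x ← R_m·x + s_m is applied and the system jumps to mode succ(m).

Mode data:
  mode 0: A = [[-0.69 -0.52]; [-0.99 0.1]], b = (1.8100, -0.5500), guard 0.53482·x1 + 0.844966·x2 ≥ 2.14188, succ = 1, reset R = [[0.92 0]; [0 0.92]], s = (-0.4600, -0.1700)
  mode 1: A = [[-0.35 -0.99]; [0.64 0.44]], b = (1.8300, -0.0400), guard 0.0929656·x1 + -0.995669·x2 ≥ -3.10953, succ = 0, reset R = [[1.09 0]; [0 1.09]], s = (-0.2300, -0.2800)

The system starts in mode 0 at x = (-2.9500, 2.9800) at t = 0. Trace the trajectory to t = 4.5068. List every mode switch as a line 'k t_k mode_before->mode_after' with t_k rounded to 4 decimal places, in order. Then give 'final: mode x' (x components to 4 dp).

Mode 0: guard c·x = 2.1419 hit at Δt = 0.4136 (t = 0.4136), x⁻ = (-2.2221, 3.9413) → reset → x⁺ = (-2.5043, 3.4560), jump to mode 1
Mode 1: guard c·x = -3.1095 hit at Δt = 1.3802 (t = 1.7938), x⁻ = (-3.0019, 2.8428) → reset → x⁺ = (-3.5021, 2.8186), jump to mode 0
Mode 0: guard c·x = 2.1419 hit at Δt = 0.4815 (t = 2.2753), x⁻ = (-2.5259, 4.1337) → reset → x⁺ = (-2.7839, 3.6330), jump to mode 1
Mode 1: guard c·x = -3.1095 hit at Δt = 1.3754 (t = 3.6507), x⁻ = (-3.2562, 2.8190) → reset → x⁺ = (-3.7792, 2.7927), jump to mode 0
Mode 0: guard c·x = 2.1419 hit at Δt = 0.4934 (t = 4.1441), x⁻ = (-2.7149, 4.2533) → reset → x⁺ = (-2.9577, 3.7430), jump to mode 1
Mode 1: flow for 0.3627 to horizon, guard not reached → x = (-3.2211, 3.5965)

1 0.4136 0->1
2 1.7938 1->0
3 2.2753 0->1
4 3.6507 1->0
5 4.1441 0->1
final: 1 -3.2211 3.5965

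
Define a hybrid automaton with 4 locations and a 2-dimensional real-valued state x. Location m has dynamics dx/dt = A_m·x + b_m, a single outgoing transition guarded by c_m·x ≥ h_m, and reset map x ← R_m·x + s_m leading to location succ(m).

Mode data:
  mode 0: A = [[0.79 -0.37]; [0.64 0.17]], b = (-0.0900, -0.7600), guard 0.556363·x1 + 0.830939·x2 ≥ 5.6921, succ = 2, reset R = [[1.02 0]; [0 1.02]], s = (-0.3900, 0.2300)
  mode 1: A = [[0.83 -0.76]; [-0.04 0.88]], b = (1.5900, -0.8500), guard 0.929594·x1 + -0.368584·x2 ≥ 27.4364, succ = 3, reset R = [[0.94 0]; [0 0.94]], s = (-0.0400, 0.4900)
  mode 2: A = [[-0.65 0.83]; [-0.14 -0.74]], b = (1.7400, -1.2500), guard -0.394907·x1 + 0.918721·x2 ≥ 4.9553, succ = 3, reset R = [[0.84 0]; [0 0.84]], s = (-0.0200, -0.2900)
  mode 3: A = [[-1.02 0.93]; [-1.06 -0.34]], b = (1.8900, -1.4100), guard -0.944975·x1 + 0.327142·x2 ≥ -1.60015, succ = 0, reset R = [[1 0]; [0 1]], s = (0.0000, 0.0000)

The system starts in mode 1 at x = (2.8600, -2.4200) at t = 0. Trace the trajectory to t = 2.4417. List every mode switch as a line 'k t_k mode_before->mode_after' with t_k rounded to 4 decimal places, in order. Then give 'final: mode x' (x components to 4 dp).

Mode 1: guard c·x = 27.4364 hit at Δt = 1.4325 (t = 1.4325), x⁻ = (24.7601, -11.9906) → reset → x⁺ = (23.2345, -10.7811), jump to mode 3
Mode 3: flow for 1.0092 to horizon, guard not reached → x = (-0.3151, -17.2058)

1 1.4325 1->3
final: 3 -0.3151 -17.2058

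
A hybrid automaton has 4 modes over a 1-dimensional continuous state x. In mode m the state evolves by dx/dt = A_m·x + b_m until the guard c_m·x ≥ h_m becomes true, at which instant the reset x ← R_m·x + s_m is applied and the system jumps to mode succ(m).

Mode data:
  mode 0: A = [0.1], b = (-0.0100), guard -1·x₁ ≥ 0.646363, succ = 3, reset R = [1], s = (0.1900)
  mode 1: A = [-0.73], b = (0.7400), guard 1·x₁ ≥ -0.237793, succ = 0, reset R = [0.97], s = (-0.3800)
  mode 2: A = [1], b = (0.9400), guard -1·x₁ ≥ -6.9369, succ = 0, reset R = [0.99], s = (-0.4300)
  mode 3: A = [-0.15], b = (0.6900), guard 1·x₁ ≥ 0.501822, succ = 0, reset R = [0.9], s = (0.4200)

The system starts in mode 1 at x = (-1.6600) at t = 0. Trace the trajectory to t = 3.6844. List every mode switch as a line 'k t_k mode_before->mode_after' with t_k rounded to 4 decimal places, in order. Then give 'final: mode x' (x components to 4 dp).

1 1.0399 1->0
2 1.5301 0->3
3 2.9308 3->0
final: 0 0.9320

Mode 1: guard c·x = -0.2378 hit at Δt = 1.0399 (t = 1.0399), x⁻ = (-0.2378) → reset → x⁺ = (-0.6107), jump to mode 0
Mode 0: guard c·x = 0.6464 hit at Δt = 0.4902 (t = 1.5301), x⁻ = (-0.6464) → reset → x⁺ = (-0.4564), jump to mode 3
Mode 3: guard c·x = 0.5018 hit at Δt = 1.4007 (t = 2.9308), x⁻ = (0.5018) → reset → x⁺ = (0.8716), jump to mode 0
Mode 0: flow for 0.7536 to horizon, guard not reached → x = (0.9320)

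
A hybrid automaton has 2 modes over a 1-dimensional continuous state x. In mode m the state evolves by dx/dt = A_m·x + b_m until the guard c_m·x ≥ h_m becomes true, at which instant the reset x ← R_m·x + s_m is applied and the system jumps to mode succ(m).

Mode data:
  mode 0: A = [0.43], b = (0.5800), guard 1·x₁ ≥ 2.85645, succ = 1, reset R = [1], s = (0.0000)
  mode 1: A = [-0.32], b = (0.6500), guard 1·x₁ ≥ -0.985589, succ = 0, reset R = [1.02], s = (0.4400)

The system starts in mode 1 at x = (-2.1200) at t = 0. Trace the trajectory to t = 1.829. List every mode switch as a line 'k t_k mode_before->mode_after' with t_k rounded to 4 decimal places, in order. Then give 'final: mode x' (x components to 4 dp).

Mode 1: guard c·x = -0.9856 hit at Δt = 0.9975 (t = 0.9975), x⁻ = (-0.9856) → reset → x⁺ = (-0.5653), jump to mode 0
Mode 0: flow for 0.8315 to horizon, guard not reached → x = (-0.2285)

1 0.9975 1->0
final: 0 -0.2285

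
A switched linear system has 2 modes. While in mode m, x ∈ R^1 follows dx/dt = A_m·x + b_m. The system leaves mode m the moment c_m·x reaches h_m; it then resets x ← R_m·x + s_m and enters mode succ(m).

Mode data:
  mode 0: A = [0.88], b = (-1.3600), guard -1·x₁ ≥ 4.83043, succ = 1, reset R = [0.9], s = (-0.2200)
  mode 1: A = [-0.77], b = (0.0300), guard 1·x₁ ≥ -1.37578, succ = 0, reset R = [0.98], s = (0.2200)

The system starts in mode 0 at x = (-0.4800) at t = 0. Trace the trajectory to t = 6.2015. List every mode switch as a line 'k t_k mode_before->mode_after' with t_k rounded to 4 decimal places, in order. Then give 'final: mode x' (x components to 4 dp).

Mode 0: guard c·x = 4.8304 hit at Δt = 1.3031 (t = 1.3031), x⁻ = (-4.8304) → reset → x⁺ = (-4.5674), jump to mode 1
Mode 1: guard c·x = -1.3758 hit at Δt = 1.5331 (t = 2.8362), x⁻ = (-1.3758) → reset → x⁺ = (-1.1283), jump to mode 0
Mode 0: guard c·x = 4.8304 hit at Δt = 0.9876 (t = 3.8238), x⁻ = (-4.8304) → reset → x⁺ = (-4.5674), jump to mode 1
Mode 1: guard c·x = -1.3758 hit at Δt = 1.5331 (t = 5.3569), x⁻ = (-1.3758) → reset → x⁺ = (-1.1283), jump to mode 0
Mode 0: flow for 0.8446 to horizon, guard not reached → x = (-4.0769)

1 1.3031 0->1
2 2.8362 1->0
3 3.8238 0->1
4 5.3569 1->0
final: 0 -4.0769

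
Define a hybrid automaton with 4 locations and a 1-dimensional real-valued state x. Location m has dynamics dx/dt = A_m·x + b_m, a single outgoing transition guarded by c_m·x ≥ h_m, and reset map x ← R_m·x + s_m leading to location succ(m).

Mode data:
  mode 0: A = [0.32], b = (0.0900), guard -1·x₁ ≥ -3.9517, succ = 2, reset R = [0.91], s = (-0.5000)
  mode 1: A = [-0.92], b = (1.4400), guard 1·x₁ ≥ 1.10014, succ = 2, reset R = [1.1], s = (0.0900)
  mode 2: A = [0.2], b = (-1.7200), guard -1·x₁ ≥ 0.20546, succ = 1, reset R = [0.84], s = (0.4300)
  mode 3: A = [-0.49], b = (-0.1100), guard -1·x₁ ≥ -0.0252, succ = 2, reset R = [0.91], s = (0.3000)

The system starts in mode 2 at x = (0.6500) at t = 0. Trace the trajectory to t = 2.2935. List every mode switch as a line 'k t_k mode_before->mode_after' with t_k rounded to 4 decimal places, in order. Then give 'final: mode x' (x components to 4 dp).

1 0.5110 2->1
2 1.6348 1->2
final: 2 0.2723

Mode 2: guard c·x = 0.2055 hit at Δt = 0.5110 (t = 0.5110), x⁻ = (-0.2055) → reset → x⁺ = (0.2574), jump to mode 1
Mode 1: guard c·x = 1.1001 hit at Δt = 1.1238 (t = 1.6348), x⁻ = (1.1001) → reset → x⁺ = (1.3002), jump to mode 2
Mode 2: flow for 0.6587 to horizon, guard not reached → x = (0.2723)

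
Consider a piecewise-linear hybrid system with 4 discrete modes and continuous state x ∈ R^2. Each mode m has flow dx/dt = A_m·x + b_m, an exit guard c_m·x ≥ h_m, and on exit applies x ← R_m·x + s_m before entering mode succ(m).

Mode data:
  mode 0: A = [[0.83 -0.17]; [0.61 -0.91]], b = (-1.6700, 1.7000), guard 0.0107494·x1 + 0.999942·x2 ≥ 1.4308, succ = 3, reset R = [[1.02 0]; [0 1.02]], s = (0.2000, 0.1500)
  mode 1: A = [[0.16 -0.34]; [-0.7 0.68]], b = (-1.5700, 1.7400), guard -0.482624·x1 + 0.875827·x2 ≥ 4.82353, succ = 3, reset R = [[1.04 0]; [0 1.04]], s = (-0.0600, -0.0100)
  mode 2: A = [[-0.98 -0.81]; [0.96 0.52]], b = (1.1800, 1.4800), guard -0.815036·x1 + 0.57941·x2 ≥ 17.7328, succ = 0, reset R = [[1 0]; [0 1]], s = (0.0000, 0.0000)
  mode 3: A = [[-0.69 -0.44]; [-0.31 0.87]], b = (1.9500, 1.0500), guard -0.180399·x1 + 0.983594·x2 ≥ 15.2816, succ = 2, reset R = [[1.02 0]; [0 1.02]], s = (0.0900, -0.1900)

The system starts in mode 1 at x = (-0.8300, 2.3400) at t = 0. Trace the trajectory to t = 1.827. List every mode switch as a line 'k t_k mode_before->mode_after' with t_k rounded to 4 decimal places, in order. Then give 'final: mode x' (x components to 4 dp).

1 0.4131 1->3
2 1.5174 3->2
final: 2 -5.2014 17.0025

Mode 1: guard c·x = 4.8235 hit at Δt = 0.4131 (t = 0.4131), x⁻ = (-2.0328, 4.3872) → reset → x⁺ = (-2.1741, 4.5527), jump to mode 3
Mode 3: guard c·x = 15.2816 hit at Δt = 1.1043 (t = 1.5174), x⁻ = (-2.7739, 15.0277) → reset → x⁺ = (-2.7394, 15.1383), jump to mode 2
Mode 2: flow for 0.3096 to horizon, guard not reached → x = (-5.2014, 17.0025)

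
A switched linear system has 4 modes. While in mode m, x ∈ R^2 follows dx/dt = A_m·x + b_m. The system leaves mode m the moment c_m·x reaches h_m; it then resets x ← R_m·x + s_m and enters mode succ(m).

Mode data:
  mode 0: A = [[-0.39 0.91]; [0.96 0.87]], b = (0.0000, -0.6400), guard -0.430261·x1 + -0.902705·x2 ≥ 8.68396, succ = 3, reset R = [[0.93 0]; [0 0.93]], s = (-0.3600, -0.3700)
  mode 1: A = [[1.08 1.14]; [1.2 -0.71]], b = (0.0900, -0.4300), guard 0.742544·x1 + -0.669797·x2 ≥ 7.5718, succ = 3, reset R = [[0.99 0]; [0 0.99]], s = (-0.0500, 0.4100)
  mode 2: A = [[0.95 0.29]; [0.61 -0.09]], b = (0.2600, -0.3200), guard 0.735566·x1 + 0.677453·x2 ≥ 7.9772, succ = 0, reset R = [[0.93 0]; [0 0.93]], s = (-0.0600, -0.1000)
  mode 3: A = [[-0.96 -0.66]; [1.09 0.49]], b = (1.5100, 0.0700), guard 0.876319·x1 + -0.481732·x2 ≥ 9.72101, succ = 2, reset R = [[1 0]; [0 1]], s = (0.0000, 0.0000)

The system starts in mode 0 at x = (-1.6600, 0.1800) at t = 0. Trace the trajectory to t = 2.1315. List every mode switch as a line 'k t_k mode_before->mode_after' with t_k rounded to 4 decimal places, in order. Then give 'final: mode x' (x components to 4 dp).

1 1.5808 0->3
final: 3 0.8668 -10.9089

Mode 0: guard c·x = 8.6840 hit at Δt = 1.5808 (t = 1.5808), x⁻ = (-4.1157, -7.6583) → reset → x⁺ = (-4.1876, -7.4922), jump to mode 3
Mode 3: flow for 0.5507 to horizon, guard not reached → x = (0.8668, -10.9089)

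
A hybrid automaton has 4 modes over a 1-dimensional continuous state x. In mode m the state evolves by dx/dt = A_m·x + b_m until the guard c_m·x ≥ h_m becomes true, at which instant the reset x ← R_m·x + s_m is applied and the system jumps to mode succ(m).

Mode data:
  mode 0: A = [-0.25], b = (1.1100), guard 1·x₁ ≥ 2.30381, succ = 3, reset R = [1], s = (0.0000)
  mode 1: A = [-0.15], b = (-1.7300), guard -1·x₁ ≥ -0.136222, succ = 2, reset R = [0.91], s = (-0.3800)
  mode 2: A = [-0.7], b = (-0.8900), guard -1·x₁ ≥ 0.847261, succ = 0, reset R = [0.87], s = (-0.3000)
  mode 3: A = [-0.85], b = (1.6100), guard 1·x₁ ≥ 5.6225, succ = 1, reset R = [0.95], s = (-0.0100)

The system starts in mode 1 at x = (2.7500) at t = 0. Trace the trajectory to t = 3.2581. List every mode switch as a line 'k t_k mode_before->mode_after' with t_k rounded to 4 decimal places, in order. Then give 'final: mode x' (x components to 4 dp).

1 1.3474 1->2
2 2.5944 2->0
final: 0 -0.1997

Mode 1: guard c·x = -0.1362 hit at Δt = 1.3474 (t = 1.3474), x⁻ = (0.1362) → reset → x⁺ = (-0.2560), jump to mode 2
Mode 2: guard c·x = 0.8473 hit at Δt = 1.2470 (t = 2.5944), x⁻ = (-0.8473) → reset → x⁺ = (-1.0371), jump to mode 0
Mode 0: flow for 0.6637 to horizon, guard not reached → x = (-0.1997)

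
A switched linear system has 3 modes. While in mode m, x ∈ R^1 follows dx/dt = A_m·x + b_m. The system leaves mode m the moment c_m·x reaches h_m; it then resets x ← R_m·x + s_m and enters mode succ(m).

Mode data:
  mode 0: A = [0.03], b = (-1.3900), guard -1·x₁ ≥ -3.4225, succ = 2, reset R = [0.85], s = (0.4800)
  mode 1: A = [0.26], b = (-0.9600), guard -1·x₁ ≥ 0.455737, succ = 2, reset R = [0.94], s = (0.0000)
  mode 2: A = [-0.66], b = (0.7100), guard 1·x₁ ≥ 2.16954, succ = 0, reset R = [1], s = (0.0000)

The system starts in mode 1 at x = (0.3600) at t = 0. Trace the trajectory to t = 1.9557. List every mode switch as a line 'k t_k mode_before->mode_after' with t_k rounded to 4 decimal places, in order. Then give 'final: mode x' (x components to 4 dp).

1 0.8422 1->2
final: 2 0.3544

Mode 1: guard c·x = 0.4557 hit at Δt = 0.8422 (t = 0.8422), x⁻ = (-0.4557) → reset → x⁺ = (-0.4284), jump to mode 2
Mode 2: flow for 1.1135 to horizon, guard not reached → x = (0.3544)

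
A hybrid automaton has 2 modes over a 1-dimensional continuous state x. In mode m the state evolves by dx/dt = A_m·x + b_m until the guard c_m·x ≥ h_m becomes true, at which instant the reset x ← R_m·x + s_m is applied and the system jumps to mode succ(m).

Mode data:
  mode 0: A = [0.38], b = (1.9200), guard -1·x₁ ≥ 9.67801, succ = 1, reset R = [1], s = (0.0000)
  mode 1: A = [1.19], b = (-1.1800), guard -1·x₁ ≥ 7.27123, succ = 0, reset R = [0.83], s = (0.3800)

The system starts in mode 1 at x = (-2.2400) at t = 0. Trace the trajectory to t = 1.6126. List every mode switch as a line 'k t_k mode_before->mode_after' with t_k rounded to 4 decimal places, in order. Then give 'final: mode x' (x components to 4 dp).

Mode 1: guard c·x = 7.2712 hit at Δt = 0.7889 (t = 0.7889), x⁻ = (-7.2712) → reset → x⁺ = (-5.6551), jump to mode 0
Mode 0: flow for 0.8237 to horizon, guard not reached → x = (-5.8766)

1 0.7889 1->0
final: 0 -5.8766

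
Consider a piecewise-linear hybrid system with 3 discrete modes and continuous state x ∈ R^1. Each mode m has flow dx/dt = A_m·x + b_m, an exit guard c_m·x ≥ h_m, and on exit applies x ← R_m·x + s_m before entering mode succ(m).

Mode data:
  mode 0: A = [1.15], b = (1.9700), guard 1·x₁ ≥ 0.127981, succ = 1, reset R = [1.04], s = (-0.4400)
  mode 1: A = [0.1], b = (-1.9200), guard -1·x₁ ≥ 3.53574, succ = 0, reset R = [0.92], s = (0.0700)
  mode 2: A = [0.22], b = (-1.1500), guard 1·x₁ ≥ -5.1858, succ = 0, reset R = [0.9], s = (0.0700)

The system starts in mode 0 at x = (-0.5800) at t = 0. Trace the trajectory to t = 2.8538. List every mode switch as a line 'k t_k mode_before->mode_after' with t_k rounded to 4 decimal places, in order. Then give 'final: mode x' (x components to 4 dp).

1 0.4221 0->1
2 1.9538 1->0
final: 0 -5.8508

Mode 0: guard c·x = 0.1280 hit at Δt = 0.4221 (t = 0.4221), x⁻ = (0.1280) → reset → x⁺ = (-0.3069), jump to mode 1
Mode 1: guard c·x = 3.5357 hit at Δt = 1.5317 (t = 1.9538), x⁻ = (-3.5357) → reset → x⁺ = (-3.1829), jump to mode 0
Mode 0: flow for 0.9000 to horizon, guard not reached → x = (-5.8508)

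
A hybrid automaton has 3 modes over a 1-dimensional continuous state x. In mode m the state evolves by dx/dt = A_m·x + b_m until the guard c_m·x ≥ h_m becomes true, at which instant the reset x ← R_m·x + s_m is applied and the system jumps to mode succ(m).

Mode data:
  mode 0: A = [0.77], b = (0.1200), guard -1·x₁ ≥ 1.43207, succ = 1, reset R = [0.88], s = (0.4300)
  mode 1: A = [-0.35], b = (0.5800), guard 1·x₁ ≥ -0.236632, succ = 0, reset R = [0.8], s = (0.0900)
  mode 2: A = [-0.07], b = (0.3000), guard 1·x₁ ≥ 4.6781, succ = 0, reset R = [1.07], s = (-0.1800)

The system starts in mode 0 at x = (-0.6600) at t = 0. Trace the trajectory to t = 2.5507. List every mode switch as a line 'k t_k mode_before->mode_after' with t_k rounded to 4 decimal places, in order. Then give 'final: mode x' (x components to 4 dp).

Mode 0: guard c·x = 1.4321 hit at Δt = 1.2062 (t = 1.2062), x⁻ = (-1.4321) → reset → x⁺ = (-0.8302), jump to mode 1
Mode 1: guard c·x = -0.2366 hit at Δt = 0.7790 (t = 1.9852), x⁻ = (-0.2366) → reset → x⁺ = (-0.0993), jump to mode 0
Mode 0: flow for 0.5655 to horizon, guard not reached → x = (-0.0685)

1 1.2062 0->1
2 1.9852 1->0
final: 0 -0.0685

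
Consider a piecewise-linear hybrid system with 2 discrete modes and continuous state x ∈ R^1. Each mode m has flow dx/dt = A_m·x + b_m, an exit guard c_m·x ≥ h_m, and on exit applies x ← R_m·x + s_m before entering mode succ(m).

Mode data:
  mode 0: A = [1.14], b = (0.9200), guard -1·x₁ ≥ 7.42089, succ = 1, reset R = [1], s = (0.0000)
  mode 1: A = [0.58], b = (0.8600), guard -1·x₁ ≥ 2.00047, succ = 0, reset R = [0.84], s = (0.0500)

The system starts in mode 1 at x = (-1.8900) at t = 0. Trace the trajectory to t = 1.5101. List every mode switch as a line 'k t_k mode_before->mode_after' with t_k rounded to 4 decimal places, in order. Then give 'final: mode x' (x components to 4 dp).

1 0.4138 1->0
final: 0 -3.6802

Mode 1: guard c·x = 2.0005 hit at Δt = 0.4138 (t = 0.4138), x⁻ = (-2.0005) → reset → x⁺ = (-1.6304), jump to mode 0
Mode 0: flow for 1.0963 to horizon, guard not reached → x = (-3.6802)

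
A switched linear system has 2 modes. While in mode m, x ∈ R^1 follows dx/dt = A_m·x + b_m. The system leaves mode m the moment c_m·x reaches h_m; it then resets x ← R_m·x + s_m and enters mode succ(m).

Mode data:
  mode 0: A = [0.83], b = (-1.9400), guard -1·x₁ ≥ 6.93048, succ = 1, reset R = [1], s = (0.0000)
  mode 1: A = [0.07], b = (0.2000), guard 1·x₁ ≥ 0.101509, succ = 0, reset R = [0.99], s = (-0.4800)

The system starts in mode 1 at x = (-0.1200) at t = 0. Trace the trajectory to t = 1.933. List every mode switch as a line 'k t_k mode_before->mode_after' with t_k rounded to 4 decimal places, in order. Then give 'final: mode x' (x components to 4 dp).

Mode 1: guard c·x = 0.1015 hit at Δt = 1.1117 (t = 1.1117), x⁻ = (0.1015) → reset → x⁺ = (-0.3795), jump to mode 0
Mode 0: flow for 0.8213 to horizon, guard not reached → x = (-3.0344)

1 1.1117 1->0
final: 0 -3.0344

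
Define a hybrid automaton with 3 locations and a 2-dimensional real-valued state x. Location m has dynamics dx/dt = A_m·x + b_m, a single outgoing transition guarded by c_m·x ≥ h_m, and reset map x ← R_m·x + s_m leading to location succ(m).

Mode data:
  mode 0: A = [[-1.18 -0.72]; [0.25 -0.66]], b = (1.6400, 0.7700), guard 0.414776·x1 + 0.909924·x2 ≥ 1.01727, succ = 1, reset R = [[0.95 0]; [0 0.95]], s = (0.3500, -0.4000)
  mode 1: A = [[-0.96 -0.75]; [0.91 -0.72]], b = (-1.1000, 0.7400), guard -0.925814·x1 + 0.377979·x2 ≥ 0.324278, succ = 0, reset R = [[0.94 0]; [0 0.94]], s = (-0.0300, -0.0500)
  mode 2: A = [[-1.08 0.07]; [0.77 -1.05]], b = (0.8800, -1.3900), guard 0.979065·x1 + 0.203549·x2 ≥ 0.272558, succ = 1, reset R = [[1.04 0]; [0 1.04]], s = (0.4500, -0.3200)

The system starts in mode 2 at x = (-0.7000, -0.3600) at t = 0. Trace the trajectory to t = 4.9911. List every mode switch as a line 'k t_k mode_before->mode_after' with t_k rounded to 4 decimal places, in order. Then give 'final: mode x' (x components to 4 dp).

1 1.5831 2->1
2 2.7249 1->0
3 3.9558 0->1
4 4.5066 1->0
final: 0 0.3677 0.8105

Mode 2: guard c·x = 0.2726 hit at Δt = 1.5831 (t = 1.5831), x⁻ = (0.4903, -1.0195) → reset → x⁺ = (0.9600, -1.3803), jump to mode 1
Mode 1: guard c·x = 0.3243 hit at Δt = 1.1418 (t = 2.7249), x⁻ = (-0.2954, 0.1343) → reset → x⁺ = (-0.3077, 0.0763), jump to mode 0
Mode 0: guard c·x = 1.0173 hit at Δt = 1.2309 (t = 3.9558), x⁻ = (0.7439, 0.7789) → reset → x⁺ = (1.0567, 0.3399), jump to mode 1
Mode 1: guard c·x = 0.3243 hit at Δt = 0.5508 (t = 4.5066), x⁻ = (-0.0462, 0.7446) → reset → x⁺ = (-0.0735, 0.6500), jump to mode 0
Mode 0: flow for 0.4845 to horizon, guard not reached → x = (0.3677, 0.8105)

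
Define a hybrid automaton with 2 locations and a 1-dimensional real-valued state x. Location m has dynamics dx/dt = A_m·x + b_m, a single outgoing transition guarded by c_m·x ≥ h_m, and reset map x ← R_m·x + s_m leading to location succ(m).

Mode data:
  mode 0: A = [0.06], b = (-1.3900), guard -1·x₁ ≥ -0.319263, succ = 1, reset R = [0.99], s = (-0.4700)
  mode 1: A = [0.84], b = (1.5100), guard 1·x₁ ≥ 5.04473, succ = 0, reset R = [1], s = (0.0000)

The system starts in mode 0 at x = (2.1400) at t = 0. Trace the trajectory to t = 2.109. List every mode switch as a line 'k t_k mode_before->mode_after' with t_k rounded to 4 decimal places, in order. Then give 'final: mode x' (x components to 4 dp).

1 1.3841 0->1
final: 1 1.2242

Mode 0: guard c·x = -0.3193 hit at Δt = 1.3841 (t = 1.3841), x⁻ = (0.3193) → reset → x⁺ = (-0.1539), jump to mode 1
Mode 1: flow for 0.7249 to horizon, guard not reached → x = (1.2242)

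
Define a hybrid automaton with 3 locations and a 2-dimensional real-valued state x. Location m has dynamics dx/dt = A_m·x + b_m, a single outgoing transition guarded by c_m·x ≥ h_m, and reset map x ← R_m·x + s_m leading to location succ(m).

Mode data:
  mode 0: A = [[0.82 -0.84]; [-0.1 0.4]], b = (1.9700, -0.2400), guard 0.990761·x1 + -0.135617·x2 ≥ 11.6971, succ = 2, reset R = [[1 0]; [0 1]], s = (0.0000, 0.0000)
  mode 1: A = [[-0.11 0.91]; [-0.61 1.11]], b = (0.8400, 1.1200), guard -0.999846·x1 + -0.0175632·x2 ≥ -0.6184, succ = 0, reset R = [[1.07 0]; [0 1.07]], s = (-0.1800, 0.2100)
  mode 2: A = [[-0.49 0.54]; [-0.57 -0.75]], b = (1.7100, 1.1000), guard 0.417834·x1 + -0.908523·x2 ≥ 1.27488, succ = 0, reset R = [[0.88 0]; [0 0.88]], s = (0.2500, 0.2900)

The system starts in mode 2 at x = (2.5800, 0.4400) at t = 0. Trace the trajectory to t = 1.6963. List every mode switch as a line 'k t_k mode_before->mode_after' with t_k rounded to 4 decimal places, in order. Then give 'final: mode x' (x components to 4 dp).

1 0.7940 2->0
final: 0 8.5735 -0.4723

Mode 2: guard c·x = 1.2749 hit at Δt = 0.7940 (t = 0.7940), x⁻ = (2.9319, -0.0549) → reset → x⁺ = (2.8300, 0.2417), jump to mode 0
Mode 0: flow for 0.9023 to horizon, guard not reached → x = (8.5735, -0.4723)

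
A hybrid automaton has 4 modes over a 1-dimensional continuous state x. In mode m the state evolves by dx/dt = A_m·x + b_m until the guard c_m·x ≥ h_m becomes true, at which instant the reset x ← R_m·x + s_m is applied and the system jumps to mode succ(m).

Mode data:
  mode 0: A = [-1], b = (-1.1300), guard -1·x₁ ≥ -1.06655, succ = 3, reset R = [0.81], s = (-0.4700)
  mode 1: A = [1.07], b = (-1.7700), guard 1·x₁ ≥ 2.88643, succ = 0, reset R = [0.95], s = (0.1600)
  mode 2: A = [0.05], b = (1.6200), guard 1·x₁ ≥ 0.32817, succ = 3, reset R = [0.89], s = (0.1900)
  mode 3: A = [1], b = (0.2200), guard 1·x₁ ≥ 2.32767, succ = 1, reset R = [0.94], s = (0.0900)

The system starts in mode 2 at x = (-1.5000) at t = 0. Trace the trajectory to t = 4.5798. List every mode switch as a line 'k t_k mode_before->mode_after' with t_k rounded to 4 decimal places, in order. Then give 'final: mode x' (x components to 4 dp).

1 1.1496 2->3
2 2.4385 3->1
3 3.0747 1->0
4 3.6821 0->3
final: 3 1.2865

Mode 2: guard c·x = 0.3282 hit at Δt = 1.1496 (t = 1.1496), x⁻ = (0.3282) → reset → x⁺ = (0.4821), jump to mode 3
Mode 3: guard c·x = 2.3277 hit at Δt = 1.2889 (t = 2.4385), x⁻ = (2.3277) → reset → x⁺ = (2.2780), jump to mode 1
Mode 1: guard c·x = 2.8864 hit at Δt = 0.6362 (t = 3.0747), x⁻ = (2.8864) → reset → x⁺ = (2.9021), jump to mode 0
Mode 0: guard c·x = -1.0666 hit at Δt = 0.6074 (t = 3.6821), x⁻ = (1.0666) → reset → x⁺ = (0.3939), jump to mode 3
Mode 3: flow for 0.8977 to horizon, guard not reached → x = (1.2865)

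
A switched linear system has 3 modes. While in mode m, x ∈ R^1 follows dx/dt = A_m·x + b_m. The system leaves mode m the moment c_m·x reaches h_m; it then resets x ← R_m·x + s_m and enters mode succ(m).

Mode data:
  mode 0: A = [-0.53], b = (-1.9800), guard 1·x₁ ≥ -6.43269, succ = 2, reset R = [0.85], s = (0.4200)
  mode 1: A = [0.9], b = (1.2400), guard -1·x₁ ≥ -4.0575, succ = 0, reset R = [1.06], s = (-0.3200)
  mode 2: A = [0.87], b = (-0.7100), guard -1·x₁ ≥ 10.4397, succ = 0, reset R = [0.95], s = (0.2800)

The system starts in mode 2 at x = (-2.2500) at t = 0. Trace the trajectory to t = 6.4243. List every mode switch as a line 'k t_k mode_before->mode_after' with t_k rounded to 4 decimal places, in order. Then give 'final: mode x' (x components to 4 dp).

Mode 2: guard c·x = 10.4397 hit at Δt = 1.4948 (t = 1.4948), x⁻ = (-10.4397) → reset → x⁺ = (-9.6377), jump to mode 0
Mode 0: guard c·x = -6.4327 hit at Δt = 1.4777 (t = 2.9725), x⁻ = (-6.4327) → reset → x⁺ = (-5.0478), jump to mode 2
Mode 2: guard c·x = 10.4397 hit at Δt = 0.7495 (t = 3.7220), x⁻ = (-10.4397) → reset → x⁺ = (-9.6377), jump to mode 0
Mode 0: guard c·x = -6.4327 hit at Δt = 1.4777 (t = 5.1997), x⁻ = (-6.4327) → reset → x⁺ = (-5.0478), jump to mode 2
Mode 2: guard c·x = 10.4397 hit at Δt = 0.7495 (t = 5.9492), x⁻ = (-10.4397) → reset → x⁺ = (-9.6377), jump to mode 0
Mode 0: flow for 0.4751 to horizon, guard not reached → x = (-8.3241)

1 1.4948 2->0
2 2.9725 0->2
3 3.7220 2->0
4 5.1997 0->2
5 5.9492 2->0
final: 0 -8.3241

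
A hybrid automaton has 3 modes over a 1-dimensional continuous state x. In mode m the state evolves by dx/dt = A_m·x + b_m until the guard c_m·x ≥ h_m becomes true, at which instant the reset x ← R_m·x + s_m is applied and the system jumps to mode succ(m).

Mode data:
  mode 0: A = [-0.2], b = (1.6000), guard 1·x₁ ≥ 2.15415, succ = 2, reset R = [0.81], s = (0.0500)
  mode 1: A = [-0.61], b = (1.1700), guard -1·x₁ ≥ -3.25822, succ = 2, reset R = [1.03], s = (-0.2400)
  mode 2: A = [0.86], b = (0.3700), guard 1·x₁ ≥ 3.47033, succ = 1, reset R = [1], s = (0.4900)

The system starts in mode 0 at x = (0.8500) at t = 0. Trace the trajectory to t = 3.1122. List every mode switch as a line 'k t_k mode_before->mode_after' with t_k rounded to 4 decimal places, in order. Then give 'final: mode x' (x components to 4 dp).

Mode 0: guard c·x = 2.1542 hit at Δt = 1.0069 (t = 1.0069), x⁻ = (2.1542) → reset → x⁺ = (1.7949), jump to mode 2
Mode 2: guard c·x = 3.4703 hit at Δt = 0.6527 (t = 1.6596), x⁻ = (3.4703) → reset → x⁺ = (3.9603), jump to mode 1
Mode 1: guard c·x = -3.2582 hit at Δt = 0.6906 (t = 2.3502), x⁻ = (3.2582) → reset → x⁺ = (3.1160), jump to mode 2
Mode 2: guard c·x = 3.4703 hit at Δt = 0.1107 (t = 2.4610), x⁻ = (3.4703) → reset → x⁺ = (3.9603), jump to mode 1
Mode 1: flow for 0.6512 to horizon, guard not reached → x = (3.2908)

1 1.0069 0->2
2 1.6596 2->1
3 2.3502 1->2
4 2.4610 2->1
final: 1 3.2908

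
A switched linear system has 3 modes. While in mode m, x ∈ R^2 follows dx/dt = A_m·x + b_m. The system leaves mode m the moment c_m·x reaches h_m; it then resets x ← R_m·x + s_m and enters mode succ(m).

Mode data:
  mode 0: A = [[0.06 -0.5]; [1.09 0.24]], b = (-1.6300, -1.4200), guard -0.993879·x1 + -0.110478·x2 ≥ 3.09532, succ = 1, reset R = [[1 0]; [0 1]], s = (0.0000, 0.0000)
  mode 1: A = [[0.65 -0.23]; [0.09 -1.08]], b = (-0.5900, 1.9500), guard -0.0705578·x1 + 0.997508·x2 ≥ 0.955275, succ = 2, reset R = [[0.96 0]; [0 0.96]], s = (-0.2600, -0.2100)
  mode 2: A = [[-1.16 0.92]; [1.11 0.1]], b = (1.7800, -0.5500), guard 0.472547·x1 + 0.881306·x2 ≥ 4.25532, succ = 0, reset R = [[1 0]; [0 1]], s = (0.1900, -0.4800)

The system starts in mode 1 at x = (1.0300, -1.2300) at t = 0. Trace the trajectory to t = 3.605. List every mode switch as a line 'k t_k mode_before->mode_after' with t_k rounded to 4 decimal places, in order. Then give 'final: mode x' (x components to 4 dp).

Mode 1: guard c·x = 0.9553 hit at Δt = 1.1954 (t = 1.1954), x⁻ = (1.1746, 1.0407) → reset → x⁺ = (0.8676, 0.7891), jump to mode 2
Mode 2: guard c·x = 4.2553 hit at Δt = 1.5292 (t = 2.7246), x⁻ = (2.8194, 3.3167) → reset → x⁺ = (3.0094, 2.8367), jump to mode 0
Mode 0: flow for 0.8804 to horizon, guard not reached → x = (0.0859, 3.8764)

1 1.1954 1->2
2 2.7246 2->0
final: 0 0.0859 3.8764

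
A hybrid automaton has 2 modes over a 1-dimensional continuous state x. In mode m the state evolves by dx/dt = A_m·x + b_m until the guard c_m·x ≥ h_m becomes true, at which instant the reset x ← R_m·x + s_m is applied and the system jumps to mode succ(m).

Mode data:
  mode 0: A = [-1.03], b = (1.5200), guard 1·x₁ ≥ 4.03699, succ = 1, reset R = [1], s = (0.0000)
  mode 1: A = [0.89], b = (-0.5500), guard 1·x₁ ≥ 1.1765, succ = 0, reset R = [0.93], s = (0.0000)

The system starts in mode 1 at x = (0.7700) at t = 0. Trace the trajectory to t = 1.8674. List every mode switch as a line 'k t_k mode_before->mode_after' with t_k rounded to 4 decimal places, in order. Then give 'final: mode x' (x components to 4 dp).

Mode 1: guard c·x = 1.1765 hit at Δt = 1.4621 (t = 1.4621), x⁻ = (1.1765) → reset → x⁺ = (1.0941), jump to mode 0
Mode 0: flow for 0.4053 to horizon, guard not reached → x = (1.2244)

1 1.4621 1->0
final: 0 1.2244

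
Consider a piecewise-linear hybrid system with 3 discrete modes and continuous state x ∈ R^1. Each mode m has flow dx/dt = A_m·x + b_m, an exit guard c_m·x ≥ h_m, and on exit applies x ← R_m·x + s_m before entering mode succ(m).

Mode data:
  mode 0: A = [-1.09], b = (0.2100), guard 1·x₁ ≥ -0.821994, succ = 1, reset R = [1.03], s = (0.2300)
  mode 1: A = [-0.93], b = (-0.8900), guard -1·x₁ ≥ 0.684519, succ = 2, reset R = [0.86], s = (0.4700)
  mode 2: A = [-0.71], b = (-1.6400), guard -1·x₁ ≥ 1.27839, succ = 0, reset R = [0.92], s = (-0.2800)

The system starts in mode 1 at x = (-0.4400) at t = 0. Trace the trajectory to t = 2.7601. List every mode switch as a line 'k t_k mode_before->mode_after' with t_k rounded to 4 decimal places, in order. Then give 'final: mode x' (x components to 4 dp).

1 0.6887 1->2
2 1.7499 2->0
3 2.1953 0->1
4 2.4344 1->2
final: 2 -0.5710

Mode 1: guard c·x = 0.6845 hit at Δt = 0.6887 (t = 0.6887), x⁻ = (-0.6845) → reset → x⁺ = (-0.1187), jump to mode 2
Mode 2: guard c·x = 1.2784 hit at Δt = 1.0612 (t = 1.7499), x⁻ = (-1.2784) → reset → x⁺ = (-1.4561), jump to mode 0
Mode 0: guard c·x = -0.8220 hit at Δt = 0.4454 (t = 2.1953), x⁻ = (-0.8220) → reset → x⁺ = (-0.6167), jump to mode 1
Mode 1: guard c·x = 0.6845 hit at Δt = 0.2391 (t = 2.4344), x⁻ = (-0.6845) → reset → x⁺ = (-0.1187), jump to mode 2
Mode 2: flow for 0.3257 to horizon, guard not reached → x = (-0.5710)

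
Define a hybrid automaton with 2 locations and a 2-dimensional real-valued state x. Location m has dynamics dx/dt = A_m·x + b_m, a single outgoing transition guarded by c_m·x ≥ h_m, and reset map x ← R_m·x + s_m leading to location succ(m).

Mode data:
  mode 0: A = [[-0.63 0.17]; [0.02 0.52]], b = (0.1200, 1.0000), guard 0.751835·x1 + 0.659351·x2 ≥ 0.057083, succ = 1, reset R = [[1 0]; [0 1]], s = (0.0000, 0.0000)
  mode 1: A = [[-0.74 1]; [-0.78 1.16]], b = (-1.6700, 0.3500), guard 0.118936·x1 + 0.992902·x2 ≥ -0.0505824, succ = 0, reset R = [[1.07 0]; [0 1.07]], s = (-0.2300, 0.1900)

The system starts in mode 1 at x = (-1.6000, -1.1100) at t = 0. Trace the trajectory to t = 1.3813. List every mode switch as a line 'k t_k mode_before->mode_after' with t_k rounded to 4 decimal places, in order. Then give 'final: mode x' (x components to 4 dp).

Mode 1: guard c·x = -0.0506 hit at Δt = 1.0379 (t = 1.0379), x⁻ = (-2.3420, 0.2296) → reset → x⁺ = (-2.7359, 0.4357), jump to mode 0
Mode 0: flow for 0.3434 to horizon, guard not reached → x = (-2.1321, 0.8785)

1 1.0379 1->0
final: 0 -2.1321 0.8785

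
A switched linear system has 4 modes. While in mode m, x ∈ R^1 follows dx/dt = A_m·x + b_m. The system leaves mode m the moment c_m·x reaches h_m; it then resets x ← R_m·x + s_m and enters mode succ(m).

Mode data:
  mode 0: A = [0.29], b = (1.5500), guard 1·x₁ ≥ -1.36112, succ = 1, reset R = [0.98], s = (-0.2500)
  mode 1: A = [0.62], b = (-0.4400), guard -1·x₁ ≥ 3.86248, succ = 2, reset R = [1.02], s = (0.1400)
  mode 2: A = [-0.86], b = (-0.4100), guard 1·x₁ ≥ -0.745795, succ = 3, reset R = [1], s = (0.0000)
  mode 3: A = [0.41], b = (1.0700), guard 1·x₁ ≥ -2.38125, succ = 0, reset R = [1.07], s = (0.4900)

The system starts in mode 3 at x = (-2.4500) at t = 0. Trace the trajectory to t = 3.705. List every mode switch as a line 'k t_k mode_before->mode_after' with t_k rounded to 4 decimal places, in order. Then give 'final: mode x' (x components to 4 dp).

Mode 3: guard c·x = -2.3813 hit at Δt = 0.8730 (t = 0.8730), x⁻ = (-2.3813) → reset → x⁺ = (-2.0579), jump to mode 0
Mode 0: guard c·x = -1.3611 hit at Δt = 0.6630 (t = 1.5360), x⁻ = (-1.3611) → reset → x⁺ = (-1.5839), jump to mode 1
Mode 1: guard c·x = 3.8625 hit at Δt = 1.1127 (t = 2.6487), x⁻ = (-3.8625) → reset → x⁺ = (-3.7997), jump to mode 2
Mode 2: flow for 1.0563 to horizon, guard not reached → x = (-1.8164)

1 0.8730 3->0
2 1.5360 0->1
3 2.6487 1->2
final: 2 -1.8164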